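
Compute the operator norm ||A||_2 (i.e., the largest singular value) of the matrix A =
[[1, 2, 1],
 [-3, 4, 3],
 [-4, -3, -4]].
||A||_2 ≈ 7.4307 (= sqrt(largest eigenvalue of A^T A))

||A||_2 = sigma_max(A) = sqrt(lambda_max(A^T A)). Form the symmetric matrix M = A^T A =
[[26, 2, 8],
 [2, 29, 26],
 [8, 26, 26]].
Its characteristic polynomial (trace, sum of principal 2x2 minors, determinant of M give the coefficients) is
  p(λ) = det(λ I - M) = λ^3 - 81λ^2 + 1440λ - 900.
No integer candidate from the rational root theorem (±divisors of 900) is a root, so the roots are irrational. The cubic discriminant is Δ = 1615464000 > 0, so there are three distinct real roots. p(0) = -900 and p(1) = 460 have opposite signs, so a root lies in (0, 1); Newton's method refines it to λ ≈ 0.6485. p(25) = 100 and p(26) = -640 have opposite signs, so a root lies in (25, 26); Newton's method refines it to λ ≈ 25.1359. p(55) = -350 and p(56) = 1340 have opposite signs, so a root lies in (55, 56); Newton's method refines it to λ ≈ 55.2156. Check (Vieta): the three roots sum to 81, matching tr M = 81.
So the eigenvalues of A^T A are ≈ 0.6485, 25.1359, 55.2156 (all ≥ 0, as they must be for A^T A). The largest is λ_max ≈ 55.2156, hence ||A||_2 = sqrt(λ_max) ≈ 7.4307.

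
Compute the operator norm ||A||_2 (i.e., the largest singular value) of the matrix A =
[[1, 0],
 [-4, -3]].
||A||_2 = sqrt((26 + sqrt(640))/2) ≈ 5.0645 (= sqrt(largest eigenvalue of A^T A))

||A||_2 = sigma_max(A) = sqrt(lambda_max(A^T A)). Form the symmetric matrix M = A^T A =
[[17, 12],
 [12, 9]].
Its characteristic polynomial (trace, determinant of M give the coefficients) is
  p(λ) = det(λ I - M) = λ^2 - 26λ + 9.
For λ^2 - 26λ + 9 the discriminant is 640. It is nonnegative but not a perfect square, so the roots are real and irrational: λ = (26 ± sqrt(640))/2 ≈ 25.6491, 0.3509.
So the eigenvalues of A^T A are ≈ 0.3509, 25.6491 (all ≥ 0, as they must be for A^T A). The largest is λ_max = (26 + sqrt(640))/2 ≈ 25.6491, hence ||A||_2 = sqrt(λ_max) = sqrt((26 + sqrt(640))/2) ≈ 5.0645.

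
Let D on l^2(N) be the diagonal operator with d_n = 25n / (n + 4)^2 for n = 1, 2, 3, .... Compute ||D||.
||D|| = 25/16 (attained at n = 4)

For D diagonal, ||D|| = sup_n |d_n|. Treat f(x) = 25x / (x + 4)^2 for real x > 0. By the quotient rule, f'(x) = 25(4 - x)/(x + 4)^3, which is positive for x < 4 and negative for x > 4. So f has a unique maximum at x = 4, and since 4 is a positive integer, the supremum over n ≥ 1 is attained at n = 4: d_4 = 25·4/(4 + 4)^2 = 25·4/64 = 25/16. Hence ||D|| = 25/16.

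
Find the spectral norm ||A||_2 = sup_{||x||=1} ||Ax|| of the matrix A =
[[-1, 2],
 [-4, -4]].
||A||_2 = sqrt((37 + sqrt(793))/2) ≈ 5.7079 (= sqrt(largest eigenvalue of A^T A))

||A||_2 = sigma_max(A) = sqrt(lambda_max(A^T A)). Form the symmetric matrix M = A^T A =
[[17, 14],
 [14, 20]].
Its characteristic polynomial (trace, determinant of M give the coefficients) is
  p(λ) = det(λ I - M) = λ^2 - 37λ + 144.
For λ^2 - 37λ + 144 the discriminant is 793. It is nonnegative but not a perfect square, so the roots are real and irrational: λ = (37 ± sqrt(793))/2 ≈ 32.5801, 4.4199.
So the eigenvalues of A^T A are ≈ 4.4199, 32.5801 (all ≥ 0, as they must be for A^T A). The largest is λ_max = (37 + sqrt(793))/2 ≈ 32.5801, hence ||A||_2 = sqrt(λ_max) = sqrt((37 + sqrt(793))/2) ≈ 5.7079.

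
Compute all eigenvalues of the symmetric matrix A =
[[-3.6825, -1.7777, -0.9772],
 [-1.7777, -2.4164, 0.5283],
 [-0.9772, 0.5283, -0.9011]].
sigma(A) ≈ {-5, -2, 0}

A is real symmetric, so its spectrum consists of real eigenvalues. Expanding the characteristic polynomial of the displayed matrix gives
  det(λ I - A) = p(λ) = λ^3 + (7)λ^2 + (10)λ + (0).
Solving p(λ) = 0 yields eigenvalues ≈ -5, -2, 0. (A is shown rounded to 4 decimals, so these recover the underlying integer eigenvalues to within that precision.)
Verification: the trace of A = -7 equals the sum of eigenvalues -7, and det(A) ≈ 0.0001 matches the eigenvalue product 0.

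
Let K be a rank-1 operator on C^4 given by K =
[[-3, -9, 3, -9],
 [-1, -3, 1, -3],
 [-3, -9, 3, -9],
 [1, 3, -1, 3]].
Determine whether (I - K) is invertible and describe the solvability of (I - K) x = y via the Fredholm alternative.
(I - K) is invertible (det(I - K) = 1 ≠ 0), so for every y in C^4 the equation (I - K) x = y has a unique solution.

K has rank 1, so it is an outer product K = u v^T: every row of K is a multiple of one row vector. Reading off the entries, u = (3, 1, 3, -1) and v = (-1, -3, 1, -3) (row i of K equals u_i·v^T). A rank-one matrix u v^T satisfies K u = u (v·u) and kills the (3)-dimensional subspace v^⊥, so its characteristic polynomial is lambda^3 (lambda - v·u) with v·u = tr K = 0. Hence the eigenvalues of I - K are 1 (multiplicity 3) and 1 - (0) = 1, so det(I - K) = 1. (Direct check: I - K =
[[4, 9, -3, 9],
 [1, 4, -1, 3],
 [3, 9, -2, 9],
 [-1, -3, 1, -2]]
has determinant 1.) The finite-dimensional Fredholm alternative says: either (I - K) is invertible, or ker(I - K) ≠ {0} and then range(I - K) = ker((I - K)^*)^⊥, with dim ker(I - K) = dim ker((I - K)^*). Since det(I - K) ≠ 0, 1 is not an eigenvalue of K and ker(I - K) = {0}, so we are in the first case: for every y there is a unique x = (I - K)^(-1) y. Explicitly, by the Sherman–Morrison formula, (I - u v^T)^(-1) = I + u v^T/(1 - v·u), i.e. (I - K)^(-1) = I + K.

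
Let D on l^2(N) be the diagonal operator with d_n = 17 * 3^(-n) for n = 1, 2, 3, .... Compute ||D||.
||D|| = 17/3 (attained at n = 1)

For D diagonal, ||D|| = sup_n |d_n|. The sequence d_n = 17 * 3^(-n) is positive and strictly decreasing (ratio 3^(-1) < 1), so the supremum is d_1 = 17/3. Hence ||D|| = 17/3.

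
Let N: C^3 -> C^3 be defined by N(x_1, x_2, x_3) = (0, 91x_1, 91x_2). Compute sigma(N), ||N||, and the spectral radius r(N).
sigma(N) = {0}; ||N|| = 91; r(N) = 0. (N is nilpotent with N^3 = 0.)

On C^3, N is a strictly lower-triangular matrix with 91 on the subdiagonal and zeros elsewhere, so its characteristic polynomial is lambda^3 and every eigenvalue is 0: sigma(N) = {0}. For the operator norm, N e_i = 91e_{i+1} for i = 1, ..., 2 and N e_3 = 0, so the singular values of N are 91 (with multiplicity 2) and 0; hence ||N|| = 91. The spectral radius r(N) = max|lambda| = 0. Note ||N|| > r(N) — characteristic of non-normal nilpotent operators. Indeed N^3 = 0.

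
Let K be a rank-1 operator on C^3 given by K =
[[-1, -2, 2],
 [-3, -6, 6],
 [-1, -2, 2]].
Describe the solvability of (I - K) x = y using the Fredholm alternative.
(I - K) is invertible (det(I - K) = 6 ≠ 0), so for every y in C^3 the equation (I - K) x = y has a unique solution.

K has rank 1, so it is an outer product K = u v^T: every row of K is a multiple of one row vector. Reading off the entries, u = (-1, -3, -1) and v = (1, 2, -2) (row i of K equals u_i·v^T). A rank-one matrix u v^T satisfies K u = u (v·u) and kills the (2)-dimensional subspace v^⊥, so its characteristic polynomial is lambda^2 (lambda - v·u) with v·u = tr K = -5. Hence the eigenvalues of I - K are 1 (multiplicity 2) and 1 - (-5) = 6, so det(I - K) = 6. (Direct check: I - K =
[[2, 2, -2],
 [3, 7, -6],
 [1, 2, -1]]
has determinant 6.) The finite-dimensional Fredholm alternative says: either (I - K) is invertible, or ker(I - K) ≠ {0} and then range(I - K) = ker((I - K)^*)^⊥, with dim ker(I - K) = dim ker((I - K)^*). Since det(I - K) ≠ 0, 1 is not an eigenvalue of K and ker(I - K) = {0}, so we are in the first case: for every y there is a unique x = (I - K)^(-1) y. Explicitly, by the Sherman–Morrison formula, (I - u v^T)^(-1) = I + u v^T/(1 - v·u), i.e. (I - K)^(-1) = I + K/(6).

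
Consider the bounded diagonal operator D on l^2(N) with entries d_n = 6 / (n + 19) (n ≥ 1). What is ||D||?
||D|| = 3/10 (attained at n = 1)

For D diagonal, ||D|| = sup_n |d_n| = sup_n 6/(n + 19). This is positive and strictly decreasing in n, so the supremum is attained at n = 1: d_1 = 6/(1 + 19) = 3/10. Hence ||D|| = 3/10.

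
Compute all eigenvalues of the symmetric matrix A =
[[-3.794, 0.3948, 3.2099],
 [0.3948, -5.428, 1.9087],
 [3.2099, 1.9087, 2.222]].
sigma(A) ≈ {-6, -5, 4}

A is real symmetric, so its spectrum consists of real eigenvalues. Expanding the characteristic polynomial of the displayed matrix gives
  det(λ I - A) = p(λ) = λ^3 + (7)λ^2 + (-14)λ + (-120).
Solving p(λ) = 0 yields eigenvalues ≈ -6, -5, 4. (A is shown rounded to 4 decimals, so these recover the underlying integer eigenvalues to within that precision.)
Verification: the trace of A = -7 equals the sum of eigenvalues -7, and det(A) ≈ 120.0001 matches the eigenvalue product 120.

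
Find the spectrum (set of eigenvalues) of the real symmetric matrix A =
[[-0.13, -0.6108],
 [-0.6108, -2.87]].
sigma(A) ≈ {-3, 0}

A is real symmetric, so its spectrum consists of real eigenvalues. Expanding the characteristic polynomial of the displayed matrix gives
  det(λ I - A) = p(λ) = λ^2 + (3)λ + (0).
Solving p(λ) = 0 yields eigenvalues ≈ -3, 0. (A is shown rounded to 4 decimals, so these recover the underlying integer eigenvalues to within that precision.)
Verification: the trace of A = -3 equals the sum of eigenvalues -3, and det(A) ≈ 0.0000 matches the eigenvalue product 0.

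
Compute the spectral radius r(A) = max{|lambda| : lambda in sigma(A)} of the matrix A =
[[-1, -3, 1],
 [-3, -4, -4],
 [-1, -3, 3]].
r(A) ≈ 6.7856

The eigenvalues of A are the roots of its characteristic polynomial. With M = A (coefficients from the trace, the sum of principal 2x2 minors, and det A):
  p(λ) = det(λ I - M) = λ^3 + 2λ^2 - 31λ + 10.
No integer candidate from the rational root theorem (±divisors of 10) is a root, so the roots are irrational. The cubic discriminant is Δ = 108828 > 0, so there are three distinct real roots. p(-7) = -18 and p(-6) = 52 have opposite signs, so a root lies in (-7, -6); Newton's method refines it to λ ≈ -6.7856. p(0) = 10 and p(1) = -18 have opposite signs, so a root lies in (0, 1); Newton's method refines it to λ ≈ 0.3308. p(4) = -18 and p(5) = 30 have opposite signs, so a root lies in (4, 5); Newton's method refines it to λ ≈ 4.4548. Check (Vieta): the three roots sum to -2, matching tr M = -2.
Thus the eigenvalues (to 4 decimals) are -6.7856 (modulus 6.7856); 0.3308 (modulus 0.3308); 4.4548 (modulus 4.4548). The spectral radius is the largest modulus: r(A) ≈ 6.7856. (Cross-check: r(A) ≤ ||A||_2 ≈ 6.8237; equality holds whenever A is normal, though it can also hold for some non-normal A.)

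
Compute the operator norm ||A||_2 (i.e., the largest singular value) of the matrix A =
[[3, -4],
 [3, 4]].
||A||_2 = sqrt(32) ≈ 5.6569 (= sqrt(largest eigenvalue of A^T A))

||A||_2 = sigma_max(A) = sqrt(lambda_max(A^T A)). Form the symmetric matrix M = A^T A =
[[18, 0],
 [0, 32]].
Its characteristic polynomial (trace, determinant of M give the coefficients) is
  p(λ) = det(λ I - M) = λ^2 - 50λ + 576.
For λ^2 - 50λ + 576 the discriminant is 196. It is a perfect square (14^2), so the roots are rational: λ = (50 ± 14)/2 = 32, 18.
So the eigenvalues of A^T A are ≈ 18, 32 (all ≥ 0, as they must be for A^T A). The largest is λ_max = 32, hence ||A||_2 = sqrt(λ_max) = sqrt(32) ≈ 5.6569.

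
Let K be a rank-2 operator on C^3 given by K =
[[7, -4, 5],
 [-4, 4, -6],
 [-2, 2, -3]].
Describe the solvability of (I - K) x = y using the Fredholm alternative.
(I - K) is invertible (det(I - K) = -6 ≠ 0), so for every y in C^3 the equation (I - K) x = y has a unique solution.

K has rank 2 and factors as K = U V^T = u1 v1^T + u2 v2^T with u1 = (-2, 2, 1), v1 = (-2, 2, -3), u2 = (1, 0, 0), v2 = (3, 0, -1) (multiplying out reproduces the displayed K). The nonzero eigenvalues of U V^T coincide with those of the 2 x 2 matrix G = V^T U = [[v1·u1, v1·u2], [v2·u1, v2·u2]] = [[5, -2], [-7, 3]], and by the Sylvester determinant identity det(I_3 - U V^T) = det(I_2 - V^T U) = det([[-4, 2], [7, -2]]) = (-4)(-2) - (2)(7) = -6. (Direct check: I - K =
[[-6, 4, -5],
 [4, -3, 6],
 [2, -2, 4]]
has determinant -6.) The finite-dimensional Fredholm alternative says: either (I - K) is invertible, or ker(I - K) ≠ {0} and then range(I - K) = ker((I - K)^*)^⊥, with dim ker(I - K) = dim ker((I - K)^*). Since det(I - K) ≠ 0, 1 is not an eigenvalue of K and ker(I - K) = {0}, so we are in the first case: for every y there is a unique x = (I - K)^(-1) y. (Explicitly, by the Woodbury identity, (I - U V^T)^(-1) = I + U (I_2 - G)^(-1) V^T.)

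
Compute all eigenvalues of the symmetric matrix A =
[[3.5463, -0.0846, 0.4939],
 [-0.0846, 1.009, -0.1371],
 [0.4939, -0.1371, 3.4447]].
sigma(A) ≈ {1, 3, 4}

A is real symmetric, so its spectrum consists of real eigenvalues. Expanding the characteristic polynomial of the displayed matrix gives
  det(λ I - A) = p(λ) = λ^3 + (-8)λ^2 + (19)λ + (-12).
Solving p(λ) = 0 yields eigenvalues ≈ 1, 3, 4. (A is shown rounded to 4 decimals, so these recover the underlying integer eigenvalues to within that precision.)
Verification: the trace of A = 8 equals the sum of eigenvalues 8, and det(A) ≈ 11.9999 matches the eigenvalue product 12.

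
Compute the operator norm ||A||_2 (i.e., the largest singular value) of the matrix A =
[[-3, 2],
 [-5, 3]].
||A||_2 = sqrt((47 + sqrt(2205))/2) ≈ 6.8541 (= sqrt(largest eigenvalue of A^T A))

||A||_2 = sigma_max(A) = sqrt(lambda_max(A^T A)). Form the symmetric matrix M = A^T A =
[[34, -21],
 [-21, 13]].
Its characteristic polynomial (trace, determinant of M give the coefficients) is
  p(λ) = det(λ I - M) = λ^2 - 47λ + 1.
For λ^2 - 47λ + 1 the discriminant is 2205. It is nonnegative but not a perfect square, so the roots are real and irrational: λ = (47 ± sqrt(2205))/2 ≈ 46.9787, 0.0213.
So the eigenvalues of A^T A are ≈ 0.0213, 46.9787 (all ≥ 0, as they must be for A^T A). The largest is λ_max = (47 + sqrt(2205))/2 ≈ 46.9787, hence ||A||_2 = sqrt(λ_max) = sqrt((47 + sqrt(2205))/2) ≈ 6.8541.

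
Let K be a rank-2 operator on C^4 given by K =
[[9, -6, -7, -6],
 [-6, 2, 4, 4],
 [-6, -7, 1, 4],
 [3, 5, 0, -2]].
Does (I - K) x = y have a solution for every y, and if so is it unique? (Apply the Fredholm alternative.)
(I - K) is invertible (det(I - K) = -56 ≠ 0), so for every y in C^4 the equation (I - K) x = y has a unique solution.

K has rank 2 and factors as K = U V^T = u1 v1^T + u2 v2^T with u1 = (1, 0, 3, -2), v1 = (0, -3, -1, 0), u2 = (3, -2, -2, 1), v2 = (3, -1, -2, -2) (multiplying out reproduces the displayed K). The nonzero eigenvalues of U V^T coincide with those of the 2 x 2 matrix G = V^T U = [[v1·u1, v1·u2], [v2·u1, v2·u2]] = [[-3, 8], [1, 13]], and by the Sylvester determinant identity det(I_4 - U V^T) = det(I_2 - V^T U) = det([[4, -8], [-1, -12]]) = (4)(-12) - (-8)(-1) = -56. (Direct check: I - K =
[[-8, 6, 7, 6],
 [6, -1, -4, -4],
 [6, 7, 0, -4],
 [-3, -5, 0, 3]]
has determinant -56.) The finite-dimensional Fredholm alternative says: either (I - K) is invertible, or ker(I - K) ≠ {0} and then range(I - K) = ker((I - K)^*)^⊥, with dim ker(I - K) = dim ker((I - K)^*). Since det(I - K) ≠ 0, 1 is not an eigenvalue of K and ker(I - K) = {0}, so we are in the first case: for every y there is a unique x = (I - K)^(-1) y. (Explicitly, by the Woodbury identity, (I - U V^T)^(-1) = I + U (I_2 - G)^(-1) V^T.)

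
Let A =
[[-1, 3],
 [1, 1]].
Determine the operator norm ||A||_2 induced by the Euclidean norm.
||A||_2 = sqrt((12 + sqrt(80))/2) ≈ 3.2361 (= sqrt(largest eigenvalue of A^T A))

||A||_2 = sigma_max(A) = sqrt(lambda_max(A^T A)). Form the symmetric matrix M = A^T A =
[[2, -2],
 [-2, 10]].
Its characteristic polynomial (trace, determinant of M give the coefficients) is
  p(λ) = det(λ I - M) = λ^2 - 12λ + 16.
For λ^2 - 12λ + 16 the discriminant is 80. It is nonnegative but not a perfect square, so the roots are real and irrational: λ = (12 ± sqrt(80))/2 ≈ 10.4721, 1.5279.
So the eigenvalues of A^T A are ≈ 1.5279, 10.4721 (all ≥ 0, as they must be for A^T A). The largest is λ_max = (12 + sqrt(80))/2 ≈ 10.4721, hence ||A||_2 = sqrt(λ_max) = sqrt((12 + sqrt(80))/2) ≈ 3.2361.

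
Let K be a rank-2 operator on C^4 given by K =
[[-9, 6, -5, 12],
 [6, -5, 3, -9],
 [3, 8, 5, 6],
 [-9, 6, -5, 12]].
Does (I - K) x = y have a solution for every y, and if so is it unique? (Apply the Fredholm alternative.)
(I - K) is invertible (det(I - K) = 12 ≠ 0), so for every y in C^4 the equation (I - K) x = y has a unique solution.

K has rank 2 and factors as K = U V^T = u1 v1^T + u2 v2^T with u1 = (1, -1, 3, 1), v1 = (0, 3, 1, 3), u2 = (-3, 2, 1, -3), v2 = (3, -1, 2, -3) (multiplying out reproduces the displayed K). The nonzero eigenvalues of U V^T coincide with those of the 2 x 2 matrix G = V^T U = [[v1·u1, v1·u2], [v2·u1, v2·u2]] = [[3, -2], [7, 0]], and by the Sylvester determinant identity det(I_4 - U V^T) = det(I_2 - V^T U) = det([[-2, 2], [-7, 1]]) = (-2)(1) - (2)(-7) = 12. (Direct check: I - K =
[[10, -6, 5, -12],
 [-6, 6, -3, 9],
 [-3, -8, -4, -6],
 [9, -6, 5, -11]]
has determinant 12.) The finite-dimensional Fredholm alternative says: either (I - K) is invertible, or ker(I - K) ≠ {0} and then range(I - K) = ker((I - K)^*)^⊥, with dim ker(I - K) = dim ker((I - K)^*). Since det(I - K) ≠ 0, 1 is not an eigenvalue of K and ker(I - K) = {0}, so we are in the first case: for every y there is a unique x = (I - K)^(-1) y. (Explicitly, by the Woodbury identity, (I - U V^T)^(-1) = I + U (I_2 - G)^(-1) V^T.)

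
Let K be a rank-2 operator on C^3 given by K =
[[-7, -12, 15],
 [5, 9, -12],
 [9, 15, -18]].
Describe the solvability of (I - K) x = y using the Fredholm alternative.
(I - K) is invertible (det(I - K) = 23 ≠ 0), so for every y in C^3 the equation (I - K) x = y has a unique solution.

K has rank 2 and factors as K = U V^T = u1 v1^T + u2 v2^T with u1 = (3, -3, -3), v1 = (-1, -2, 3), u2 = (2, -1, -3), v2 = (-2, -3, 3) (multiplying out reproduces the displayed K). The nonzero eigenvalues of U V^T coincide with those of the 2 x 2 matrix G = V^T U = [[v1·u1, v1·u2], [v2·u1, v2·u2]] = [[-6, -9], [-6, -10]], and by the Sylvester determinant identity det(I_3 - U V^T) = det(I_2 - V^T U) = det([[7, 9], [6, 11]]) = (7)(11) - (9)(6) = 23. (Direct check: I - K =
[[8, 12, -15],
 [-5, -8, 12],
 [-9, -15, 19]]
has determinant 23.) The finite-dimensional Fredholm alternative says: either (I - K) is invertible, or ker(I - K) ≠ {0} and then range(I - K) = ker((I - K)^*)^⊥, with dim ker(I - K) = dim ker((I - K)^*). Since det(I - K) ≠ 0, 1 is not an eigenvalue of K and ker(I - K) = {0}, so we are in the first case: for every y there is a unique x = (I - K)^(-1) y. (Explicitly, by the Woodbury identity, (I - U V^T)^(-1) = I + U (I_2 - G)^(-1) V^T.)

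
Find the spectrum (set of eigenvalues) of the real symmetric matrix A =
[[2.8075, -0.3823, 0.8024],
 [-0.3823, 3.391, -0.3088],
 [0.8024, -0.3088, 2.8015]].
sigma(A) ≈ {2, 3, 4}

A is real symmetric, so its spectrum consists of real eigenvalues. Expanding the characteristic polynomial of the displayed matrix gives
  det(λ I - A) = p(λ) = λ^3 + (-9)λ^2 + (26)λ + (-24).
Solving p(λ) = 0 yields eigenvalues ≈ 2, 3, 4. (A is shown rounded to 4 decimals, so these recover the underlying integer eigenvalues to within that precision.)
Verification: the trace of A = 9 equals the sum of eigenvalues 9, and det(A) ≈ 23.9999 matches the eigenvalue product 24.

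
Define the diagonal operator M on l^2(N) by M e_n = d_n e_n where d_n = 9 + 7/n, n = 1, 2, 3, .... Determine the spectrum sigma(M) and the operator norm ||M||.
sigma(M) = {9 + 7/n : n ≥ 1} ∪ {9}; ||M|| = 16

A bounded diagonal operator on l^2 with diagonal entries d_n has spectrum equal to the closure of {d_n : n ≥ 1}: every d_n is an eigenvalue (with eigenvector e_n), so {d_n} ⊂ sigma(M); the spectrum is closed, so its closure is too; and for lambda not in the closure, (M - lambda I) has bounded inverse (the diagonal entries 1/(d_n - lambda) are bounded). For our sequence d_n = 9 + 7/n, n = 1, 2, 3, ...:
  - {d_n} = {9 + 7/n : n ≥ 1}; the only limit point is 9
  - closure = {9 + 7/n : n ≥ 1} ∪ {9}
For the norm: a diagonal operator has ||M|| = sup_n |d_n|. Here d_n = 9 + 7/n is positive and decreasing, so sup_n |d_n| = d_1 = 9 + 7 = 16. So ||M|| = 16.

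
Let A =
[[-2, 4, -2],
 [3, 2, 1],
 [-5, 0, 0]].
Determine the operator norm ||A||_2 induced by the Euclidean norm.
||A||_2 ≈ 6.3201 (= sqrt(largest eigenvalue of A^T A))

||A||_2 = sigma_max(A) = sqrt(lambda_max(A^T A)). Form the symmetric matrix M = A^T A =
[[38, -2, 7],
 [-2, 20, -6],
 [7, -6, 5]].
Its characteristic polynomial (trace, sum of principal 2x2 minors, determinant of M give the coefficients) is
  p(λ) = det(λ I - M) = λ^3 - 63λ^2 + 961λ - 1600.
No integer candidate from the rational root theorem (±divisors of 1600) is a root, so the roots are irrational. The cubic discriminant is Δ = 189657725 > 0, so there are three distinct real roots. p(1) = -701 and p(2) = 78 have opposite signs, so a root lies in (1, 2); Newton's method refines it to λ ≈ 1.8927. p(21) = 59 and p(22) = -302 have opposite signs, so a root lies in (21, 22); Newton's method refines it to λ ≈ 21.163. p(39) = -625 and p(40) = 40 have opposite signs, so a root lies in (39, 40); Newton's method refines it to λ ≈ 39.9443. Check (Vieta): the three roots sum to 63, matching tr M = 63.
So the eigenvalues of A^T A are ≈ 1.8927, 21.163, 39.9443 (all ≥ 0, as they must be for A^T A). The largest is λ_max ≈ 39.9443, hence ||A||_2 = sqrt(λ_max) ≈ 6.3201.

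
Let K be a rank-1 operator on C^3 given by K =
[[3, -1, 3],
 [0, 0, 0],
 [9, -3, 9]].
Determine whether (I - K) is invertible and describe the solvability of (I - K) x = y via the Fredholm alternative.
(I - K) is invertible (det(I - K) = -11 ≠ 0), so for every y in C^3 the equation (I - K) x = y has a unique solution.

K has rank 1, so it is an outer product K = u v^T: every row of K is a multiple of one row vector. Reading off the entries, u = (-1, 0, -3) and v = (-3, 1, -3) (row i of K equals u_i·v^T). A rank-one matrix u v^T satisfies K u = u (v·u) and kills the (2)-dimensional subspace v^⊥, so its characteristic polynomial is lambda^2 (lambda - v·u) with v·u = tr K = 12. Hence the eigenvalues of I - K are 1 (multiplicity 2) and 1 - (12) = -11, so det(I - K) = -11. (Direct check: I - K =
[[-2, 1, -3],
 [0, 1, 0],
 [-9, 3, -8]]
has determinant -11.) The finite-dimensional Fredholm alternative says: either (I - K) is invertible, or ker(I - K) ≠ {0} and then range(I - K) = ker((I - K)^*)^⊥, with dim ker(I - K) = dim ker((I - K)^*). Since det(I - K) ≠ 0, 1 is not an eigenvalue of K and ker(I - K) = {0}, so we are in the first case: for every y there is a unique x = (I - K)^(-1) y. Explicitly, by the Sherman–Morrison formula, (I - u v^T)^(-1) = I + u v^T/(1 - v·u), i.e. (I - K)^(-1) = I + K/(-11).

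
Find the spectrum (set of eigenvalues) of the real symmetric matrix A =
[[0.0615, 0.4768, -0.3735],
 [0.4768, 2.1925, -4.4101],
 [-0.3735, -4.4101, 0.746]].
sigma(A) ≈ {-3, 0, 6}

A is real symmetric, so its spectrum consists of real eigenvalues. Expanding the characteristic polynomial of the displayed matrix gives
  det(λ I - A) = p(λ) = λ^3 + (-3)λ^2 + (-18)λ + (0).
Solving p(λ) = 0 yields eigenvalues ≈ -3, 0, 6. (A is shown rounded to 4 decimals, so these recover the underlying integer eigenvalues to within that precision.)
Verification: the trace of A = 3 equals the sum of eigenvalues 3, and det(A) ≈ -0.0002 matches the eigenvalue product 0.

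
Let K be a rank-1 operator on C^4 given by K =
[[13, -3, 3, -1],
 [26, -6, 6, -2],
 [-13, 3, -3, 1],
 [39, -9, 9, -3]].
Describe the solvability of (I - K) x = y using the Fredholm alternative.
(I - K) is singular (det(I - K) = 0, i.e. 1 ∈ sigma(K)). (I - K) x = y is solvable iff y ⊥ ker((I - K)^*) = span{(13, -3, 3, -1)}, i.e. iff 13y_1 - 3y_2 + 3y_3 - y_4 = 0. When solvable, the solutions are x = y + c·(1, 2, -1, 3), c arbitrary (ker(I - K) = span{(1, 2, -1, 3)}, dimension 1).

K has rank 1, so it is an outer product K = u v^T: every row of K is a multiple of one row vector. Reading off the entries, u = (1, 2, -1, 3) and v = (13, -3, 3, -1) (row i of K equals u_i·v^T). A rank-one matrix u v^T satisfies K u = u (v·u) and kills the (3)-dimensional subspace v^⊥, so its characteristic polynomial is lambda^3 (lambda - v·u) with v·u = tr K = 1. Hence the eigenvalues of I - K are 1 (multiplicity 3) and 1 - (1) = 0, so det(I - K) = 0. (Direct check: I - K =
[[-12, 3, -3, 1],
 [-26, 7, -6, 2],
 [13, -3, 4, -1],
 [-39, 9, -9, 4]]
has determinant 0.) So 1 is an eigenvalue of K and (I - K) is not invertible. The finite-dimensional Fredholm alternative says: either (I - K) is invertible, or ker(I - K) ≠ {0} and then range(I - K) = ker((I - K)^*)^⊥, with dim ker(I - K) = dim ker((I - K)^*). We are in the second case, so we need both kernels. Kernel of I - K: (I - K) u = u - u (v·u) = u - u = 0, so ker(I - K) = span{u} = span{(1, 2, -1, 3)} (it is exactly 1-dimensional because rank(I - K) = 3). Kernel of the adjoint: K is real, so (I - K)^* = I - K^T = I - v u^T, and (I - v u^T) v = v - v (u·v) = 0; hence ker((I - K)^*) = span{v} = span{(13, -3, 3, -1)}. Therefore (I - K) x = y is solvable iff <y, v> = 0, i.e. iff 13y_1 - 3y_2 + 3y_3 - y_4 = 0. When this holds, K y = u (v·y) = 0, so (I - K) y = y and x = y is a particular solution; the full solution set is the line x = y + c·u = y + c·(1, 2, -1, 3), c ∈ C.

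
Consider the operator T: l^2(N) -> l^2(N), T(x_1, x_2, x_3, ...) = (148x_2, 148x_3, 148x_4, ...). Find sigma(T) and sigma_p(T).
sigma(T) = closed disk {z in C : |z| ≤ 148}; sigma_p(T) = open disk {z in C : |z| < 148}

Note T = 148·V where V is the unit left shift (V x)_k = x_{k+1}; so sigma(T) = 148·sigma(V) and ||T|| = 148||V||. ||T x||^2 = 21904sum_{k≥2} |x_k|^2 ≤ 21904||x||^2, with equality on {x : x_1 = 0}, so ||T|| = 148. For any lambda with |lambda| < 148, set r = lambda/148 (|r| < 1); the vector x = (1, r, r^2, ...) is in l^2 and satisfies T x = 148(r, r^2, ...) = lambda x, so lambda is an eigenvalue. On the boundary |lambda| = 148 the geometric series diverges, so no l^2 eigenvector exists, but these lambda lie in the approximate point spectrum. Hence sigma(T) is the closed disk of radius 148 and sigma_p(T) is the open disk.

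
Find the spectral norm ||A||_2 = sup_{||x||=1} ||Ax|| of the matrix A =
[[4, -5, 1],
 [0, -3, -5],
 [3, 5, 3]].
||A||_2 ≈ 8.6537 (= sqrt(largest eigenvalue of A^T A))

||A||_2 = sigma_max(A) = sqrt(lambda_max(A^T A)). Form the symmetric matrix M = A^T A =
[[25, -5, 13],
 [-5, 59, 25],
 [13, 25, 35]].
Its characteristic polynomial (trace, sum of principal 2x2 minors, determinant of M give the coefficients) is
  p(λ) = det(λ I - M) = λ^3 - 119λ^2 + 3596λ - 21904.
No integer candidate from the rational root theorem (±divisors of 21904) is a root, so the roots are irrational. The cubic discriminant is Δ = 5233698384 > 0, so there are three distinct real roots. p(8) = -240 and p(9) = 1550 have opposite signs, so a root lies in (8, 9); Newton's method refines it to λ ≈ 8.1282. p(35) = 1056 and p(36) = -16 have opposite signs, so a root lies in (35, 36); Newton's method refines it to λ ≈ 35.9852. p(74) = -2220 and p(75) = 296 have opposite signs, so a root lies in (74, 75); Newton's method refines it to λ ≈ 74.8865. Check (Vieta): the three roots sum to 119, matching tr M = 119.
So the eigenvalues of A^T A are ≈ 8.1282, 35.9852, 74.8865 (all ≥ 0, as they must be for A^T A). The largest is λ_max ≈ 74.8865, hence ||A||_2 = sqrt(λ_max) ≈ 8.6537.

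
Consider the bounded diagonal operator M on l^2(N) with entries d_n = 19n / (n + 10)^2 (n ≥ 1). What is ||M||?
||M|| = 19/40 (attained at n = 10)

For M diagonal, ||M|| = sup_n |d_n|. Treat f(x) = 19x / (x + 10)^2 for real x > 0. By the quotient rule, f'(x) = 19(10 - x)/(x + 10)^3, which is positive for x < 10 and negative for x > 10. So f has a unique maximum at x = 10, and since 10 is a positive integer, the supremum over n ≥ 1 is attained at n = 10: d_10 = 19·10/(10 + 10)^2 = 19·10/400 = 19/40. Hence ||M|| = 19/40.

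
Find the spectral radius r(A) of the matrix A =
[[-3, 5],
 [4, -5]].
r(A) = (8 + sqrt(84))/2 ≈ 8.5826

The eigenvalues of A are the roots of its characteristic polynomial. With M = A (coefficients from the trace and determinant):
  p(λ) = det(λ I - M) = λ^2 + 8λ - 5.
For λ^2 + 8λ - 5 the discriminant is 84. It is nonnegative but not a perfect square, so the roots are real and irrational: λ = (-8 ± sqrt(84))/2 ≈ 0.5826, -8.5826.
Thus the eigenvalues (to 4 decimals) are 0.5826 (modulus 0.5826); -8.5826 (modulus 8.5826). The spectral radius is the largest modulus: r(A) = (8 + sqrt(84))/2 ≈ 8.5826. (Cross-check: r(A) ≤ ||A||_2 ≈ 8.6409; equality holds whenever A is normal, though it can also hold for some non-normal A.)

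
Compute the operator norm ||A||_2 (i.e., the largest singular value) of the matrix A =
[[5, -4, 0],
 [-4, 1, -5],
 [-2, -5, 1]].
||A||_2 ≈ 8.2119 (= sqrt(largest eigenvalue of A^T A))

||A||_2 = sigma_max(A) = sqrt(lambda_max(A^T A)). Form the symmetric matrix M = A^T A =
[[45, -14, 18],
 [-14, 42, -10],
 [18, -10, 26]].
Its characteristic polynomial (trace, sum of principal 2x2 minors, determinant of M give the coefficients) is
  p(λ) = det(λ I - M) = λ^3 - 113λ^2 + 3532λ - 30976.
No integer candidate from the rational root theorem (±divisors of 30976) is a root, so the roots are irrational. The cubic discriminant is Δ = 893202832 > 0, so there are three distinct real roots. p(15) = -46 and p(16) = 704 have opposite signs, so a root lies in (15, 16); Newton's method refines it to λ ≈ 15.0566. p(30) = 284 and p(31) = -286 have opposite signs, so a root lies in (30, 31); Newton's method refines it to λ ≈ 30.5077. p(67) = -826 and p(68) = 1120 have opposite signs, so a root lies in (67, 68); Newton's method refines it to λ ≈ 67.4358. Check (Vieta): the three roots sum to 113, matching tr M = 113.
So the eigenvalues of A^T A are ≈ 15.0566, 30.5077, 67.4358 (all ≥ 0, as they must be for A^T A). The largest is λ_max ≈ 67.4358, hence ||A||_2 = sqrt(λ_max) ≈ 8.2119.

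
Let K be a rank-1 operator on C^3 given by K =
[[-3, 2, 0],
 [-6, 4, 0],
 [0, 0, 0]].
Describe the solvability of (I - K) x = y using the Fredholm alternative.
(I - K) is singular (det(I - K) = 0, i.e. 1 ∈ sigma(K)). (I - K) x = y is solvable iff y ⊥ ker((I - K)^*) = span{(-3, 2, 0)}, i.e. iff -3y_1 + 2y_2 = 0. When solvable, the solutions are x = y + c·(1, 2, 0), c arbitrary (ker(I - K) = span{(1, 2, 0)}, dimension 1).

K has rank 1, so it is an outer product K = u v^T: every row of K is a multiple of one row vector. Reading off the entries, u = (1, 2, 0) and v = (-3, 2, 0) (row i of K equals u_i·v^T). A rank-one matrix u v^T satisfies K u = u (v·u) and kills the (2)-dimensional subspace v^⊥, so its characteristic polynomial is lambda^2 (lambda - v·u) with v·u = tr K = 1. Hence the eigenvalues of I - K are 1 (multiplicity 2) and 1 - (1) = 0, so det(I - K) = 0. (Direct check: I - K =
[[4, -2, 0],
 [6, -3, 0],
 [0, 0, 1]]
has determinant 0.) So 1 is an eigenvalue of K and (I - K) is not invertible. The finite-dimensional Fredholm alternative says: either (I - K) is invertible, or ker(I - K) ≠ {0} and then range(I - K) = ker((I - K)^*)^⊥, with dim ker(I - K) = dim ker((I - K)^*). We are in the second case, so we need both kernels. Kernel of I - K: (I - K) u = u - u (v·u) = u - u = 0, so ker(I - K) = span{u} = span{(1, 2, 0)} (it is exactly 1-dimensional because rank(I - K) = 2). Kernel of the adjoint: K is real, so (I - K)^* = I - K^T = I - v u^T, and (I - v u^T) v = v - v (u·v) = 0; hence ker((I - K)^*) = span{v} = span{(-3, 2, 0)}. Therefore (I - K) x = y is solvable iff <y, v> = 0, i.e. iff -3y_1 + 2y_2 = 0. When this holds, K y = u (v·y) = 0, so (I - K) y = y and x = y is a particular solution; the full solution set is the line x = y + c·u = y + c·(1, 2, 0), c ∈ C.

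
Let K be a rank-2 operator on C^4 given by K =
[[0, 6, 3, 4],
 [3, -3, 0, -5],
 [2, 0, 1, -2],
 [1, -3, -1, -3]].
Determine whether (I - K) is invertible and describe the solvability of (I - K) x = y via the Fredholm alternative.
(I - K) is invertible (det(I - K) = -36 ≠ 0), so for every y in C^4 the equation (I - K) x = y has a unique solution.

K has rank 2 and factors as K = U V^T = u1 v1^T + u2 v2^T with u1 = (-2, 1, 0, 1), v1 = (1, -3, -1, -3), u2 = (1, 1, 1, 0), v2 = (2, 0, 1, -2) (multiplying out reproduces the displayed K). The nonzero eigenvalues of U V^T coincide with those of the 2 x 2 matrix G = V^T U = [[v1·u1, v1·u2], [v2·u1, v2·u2]] = [[-8, -3], [-6, 3]], and by the Sylvester determinant identity det(I_4 - U V^T) = det(I_2 - V^T U) = det([[9, 3], [6, -2]]) = (9)(-2) - (3)(6) = -36. (Direct check: I - K =
[[1, -6, -3, -4],
 [-3, 4, 0, 5],
 [-2, 0, 0, 2],
 [-1, 3, 1, 4]]
has determinant -36.) The finite-dimensional Fredholm alternative says: either (I - K) is invertible, or ker(I - K) ≠ {0} and then range(I - K) = ker((I - K)^*)^⊥, with dim ker(I - K) = dim ker((I - K)^*). Since det(I - K) ≠ 0, 1 is not an eigenvalue of K and ker(I - K) = {0}, so we are in the first case: for every y there is a unique x = (I - K)^(-1) y. (Explicitly, by the Woodbury identity, (I - U V^T)^(-1) = I + U (I_2 - G)^(-1) V^T.)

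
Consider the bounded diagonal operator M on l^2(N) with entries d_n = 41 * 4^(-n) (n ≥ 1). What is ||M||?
||M|| = 41/4 (attained at n = 1)

For M diagonal, ||M|| = sup_n |d_n|. The sequence d_n = 41 * 4^(-n) is positive and strictly decreasing (ratio 4^(-1) < 1), so the supremum is d_1 = 41/4. Hence ||M|| = 41/4.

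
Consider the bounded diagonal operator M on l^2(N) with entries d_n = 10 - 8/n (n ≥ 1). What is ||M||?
||M|| = 10

For a diagonal operator on l^2 with entries d_n, ||M|| = sup_n |d_n|. Here d_1 = 2, d_2 = 6, ..., and d_n = 10 - 8/n increases monotonically toward 10. All terms lie in [2, 10), so |d_n| = d_n and the supremum is the limit 10, which is not attained by any individual d_n. Hence ||M|| = 10.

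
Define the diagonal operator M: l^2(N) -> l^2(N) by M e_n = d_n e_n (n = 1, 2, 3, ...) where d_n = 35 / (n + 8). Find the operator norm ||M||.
||M|| = 35/9 (attained at n = 1)

For M diagonal, ||M|| = sup_n |d_n| = sup_n 35/(n + 8). This is positive and strictly decreasing in n, so the supremum is attained at n = 1: d_1 = 35/(1 + 8) = 35/9. Hence ||M|| = 35/9.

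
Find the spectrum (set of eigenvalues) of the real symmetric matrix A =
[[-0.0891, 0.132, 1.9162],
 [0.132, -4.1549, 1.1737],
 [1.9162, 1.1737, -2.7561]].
sigma(A) ≈ {-5, -3, 1}

A is real symmetric, so its spectrum consists of real eigenvalues. Expanding the characteristic polynomial of the displayed matrix gives
  det(λ I - A) = p(λ) = λ^3 + (7)λ^2 + (7)λ + (-15).
Solving p(λ) = 0 yields eigenvalues ≈ -5, -3, 1. (A is shown rounded to 4 decimals, so these recover the underlying integer eigenvalues to within that precision.)
Verification: the trace of A = -7 equals the sum of eigenvalues -7, and det(A) ≈ 15.0003 matches the eigenvalue product 15.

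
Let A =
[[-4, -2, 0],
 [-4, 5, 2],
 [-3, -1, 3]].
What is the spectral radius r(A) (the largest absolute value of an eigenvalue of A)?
r(A) ≈ 5.5462

The eigenvalues of A are the roots of its characteristic polynomial. With M = A (coefficients from the trace, the sum of principal 2x2 minors, and det A):
  p(λ) = det(λ I - M) = λ^3 - 4λ^2 - 23λ + 80.
No integer candidate from the rational root theorem (±divisors of 80) is a root, so the roots are irrational. The cubic discriminant is Δ = 37292 > 0, so there are three distinct real roots. p(-5) = -30 and p(-4) = 44 have opposite signs, so a root lies in (-5, -4); Newton's method refines it to λ ≈ -4.6489. p(3) = 2 and p(4) = -12 have opposite signs, so a root lies in (3, 4); Newton's method refines it to λ ≈ 3.1027. p(5) = -10 and p(6) = 14 have opposite signs, so a root lies in (5, 6); Newton's method refines it to λ ≈ 5.5462. Check (Vieta): the three roots sum to 4, matching tr M = 4.
Thus the eigenvalues (to 4 decimals) are -4.6489 (modulus 4.6489); 3.1027 (modulus 3.1027); 5.5462 (modulus 5.5462). The spectral radius is the largest modulus: r(A) ≈ 5.5462. (Cross-check: r(A) ≤ ||A||_2 ≈ 7.3601; equality holds whenever A is normal, though it can also hold for some non-normal A.)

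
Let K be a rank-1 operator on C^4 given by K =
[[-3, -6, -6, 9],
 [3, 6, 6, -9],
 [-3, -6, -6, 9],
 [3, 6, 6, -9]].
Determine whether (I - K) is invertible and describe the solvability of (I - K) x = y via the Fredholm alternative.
(I - K) is invertible (det(I - K) = 13 ≠ 0), so for every y in C^4 the equation (I - K) x = y has a unique solution.

K has rank 1, so it is an outer product K = u v^T: every row of K is a multiple of one row vector. Reading off the entries, u = (-3, 3, -3, 3) and v = (1, 2, 2, -3) (row i of K equals u_i·v^T). A rank-one matrix u v^T satisfies K u = u (v·u) and kills the (3)-dimensional subspace v^⊥, so its characteristic polynomial is lambda^3 (lambda - v·u) with v·u = tr K = -12. Hence the eigenvalues of I - K are 1 (multiplicity 3) and 1 - (-12) = 13, so det(I - K) = 13. (Direct check: I - K =
[[4, 6, 6, -9],
 [-3, -5, -6, 9],
 [3, 6, 7, -9],
 [-3, -6, -6, 10]]
has determinant 13.) The finite-dimensional Fredholm alternative says: either (I - K) is invertible, or ker(I - K) ≠ {0} and then range(I - K) = ker((I - K)^*)^⊥, with dim ker(I - K) = dim ker((I - K)^*). Since det(I - K) ≠ 0, 1 is not an eigenvalue of K and ker(I - K) = {0}, so we are in the first case: for every y there is a unique x = (I - K)^(-1) y. Explicitly, by the Sherman–Morrison formula, (I - u v^T)^(-1) = I + u v^T/(1 - v·u), i.e. (I - K)^(-1) = I + K/(13).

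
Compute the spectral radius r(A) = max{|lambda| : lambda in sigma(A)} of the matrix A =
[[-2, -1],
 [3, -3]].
r(A) = 3

The eigenvalues of A are the roots of its characteristic polynomial. With M = A (coefficients from the trace and determinant):
  p(λ) = det(λ I - M) = λ^2 + 5λ + 9.
For λ^2 + 5λ + 9 the discriminant is -11. It is negative, so the roots are the complex-conjugate pair λ = -5/2 ± (sqrt(11)/2) i ≈ -2.5 ± 1.6583i. For a conjugate pair the product of the roots equals the constant term, so |λ|^2 = 9 and |λ| = sqrt(9) = 3.
Thus the eigenvalues (to 4 decimals) are -2.5 ± 1.6583i (modulus 3). The spectral radius is the largest modulus: r(A) = 3. (Cross-check: r(A) ≤ ||A||_2 ≈ 4.3196; equality holds whenever A is normal, though it can also hold for some non-normal A.)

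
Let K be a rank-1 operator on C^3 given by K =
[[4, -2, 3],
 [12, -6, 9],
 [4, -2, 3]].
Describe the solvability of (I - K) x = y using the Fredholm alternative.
(I - K) is singular (det(I - K) = 0, i.e. 1 ∈ sigma(K)). (I - K) x = y is solvable iff y ⊥ ker((I - K)^*) = span{(4, -2, 3)}, i.e. iff 4y_1 - 2y_2 + 3y_3 = 0. When solvable, the solutions are x = y + c·(1, 3, 1), c arbitrary (ker(I - K) = span{(1, 3, 1)}, dimension 1).

K has rank 1, so it is an outer product K = u v^T: every row of K is a multiple of one row vector. Reading off the entries, u = (1, 3, 1) and v = (4, -2, 3) (row i of K equals u_i·v^T). A rank-one matrix u v^T satisfies K u = u (v·u) and kills the (2)-dimensional subspace v^⊥, so its characteristic polynomial is lambda^2 (lambda - v·u) with v·u = tr K = 1. Hence the eigenvalues of I - K are 1 (multiplicity 2) and 1 - (1) = 0, so det(I - K) = 0. (Direct check: I - K =
[[-3, 2, -3],
 [-12, 7, -9],
 [-4, 2, -2]]
has determinant 0.) So 1 is an eigenvalue of K and (I - K) is not invertible. The finite-dimensional Fredholm alternative says: either (I - K) is invertible, or ker(I - K) ≠ {0} and then range(I - K) = ker((I - K)^*)^⊥, with dim ker(I - K) = dim ker((I - K)^*). We are in the second case, so we need both kernels. Kernel of I - K: (I - K) u = u - u (v·u) = u - u = 0, so ker(I - K) = span{u} = span{(1, 3, 1)} (it is exactly 1-dimensional because rank(I - K) = 2). Kernel of the adjoint: K is real, so (I - K)^* = I - K^T = I - v u^T, and (I - v u^T) v = v - v (u·v) = 0; hence ker((I - K)^*) = span{v} = span{(4, -2, 3)}. Therefore (I - K) x = y is solvable iff <y, v> = 0, i.e. iff 4y_1 - 2y_2 + 3y_3 = 0. When this holds, K y = u (v·y) = 0, so (I - K) y = y and x = y is a particular solution; the full solution set is the line x = y + c·u = y + c·(1, 3, 1), c ∈ C.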